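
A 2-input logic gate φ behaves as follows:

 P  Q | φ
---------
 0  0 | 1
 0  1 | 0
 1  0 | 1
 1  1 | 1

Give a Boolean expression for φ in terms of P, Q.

This is Q → P (false only at 0,1).

φ(P, Q) = Q IMPLIES P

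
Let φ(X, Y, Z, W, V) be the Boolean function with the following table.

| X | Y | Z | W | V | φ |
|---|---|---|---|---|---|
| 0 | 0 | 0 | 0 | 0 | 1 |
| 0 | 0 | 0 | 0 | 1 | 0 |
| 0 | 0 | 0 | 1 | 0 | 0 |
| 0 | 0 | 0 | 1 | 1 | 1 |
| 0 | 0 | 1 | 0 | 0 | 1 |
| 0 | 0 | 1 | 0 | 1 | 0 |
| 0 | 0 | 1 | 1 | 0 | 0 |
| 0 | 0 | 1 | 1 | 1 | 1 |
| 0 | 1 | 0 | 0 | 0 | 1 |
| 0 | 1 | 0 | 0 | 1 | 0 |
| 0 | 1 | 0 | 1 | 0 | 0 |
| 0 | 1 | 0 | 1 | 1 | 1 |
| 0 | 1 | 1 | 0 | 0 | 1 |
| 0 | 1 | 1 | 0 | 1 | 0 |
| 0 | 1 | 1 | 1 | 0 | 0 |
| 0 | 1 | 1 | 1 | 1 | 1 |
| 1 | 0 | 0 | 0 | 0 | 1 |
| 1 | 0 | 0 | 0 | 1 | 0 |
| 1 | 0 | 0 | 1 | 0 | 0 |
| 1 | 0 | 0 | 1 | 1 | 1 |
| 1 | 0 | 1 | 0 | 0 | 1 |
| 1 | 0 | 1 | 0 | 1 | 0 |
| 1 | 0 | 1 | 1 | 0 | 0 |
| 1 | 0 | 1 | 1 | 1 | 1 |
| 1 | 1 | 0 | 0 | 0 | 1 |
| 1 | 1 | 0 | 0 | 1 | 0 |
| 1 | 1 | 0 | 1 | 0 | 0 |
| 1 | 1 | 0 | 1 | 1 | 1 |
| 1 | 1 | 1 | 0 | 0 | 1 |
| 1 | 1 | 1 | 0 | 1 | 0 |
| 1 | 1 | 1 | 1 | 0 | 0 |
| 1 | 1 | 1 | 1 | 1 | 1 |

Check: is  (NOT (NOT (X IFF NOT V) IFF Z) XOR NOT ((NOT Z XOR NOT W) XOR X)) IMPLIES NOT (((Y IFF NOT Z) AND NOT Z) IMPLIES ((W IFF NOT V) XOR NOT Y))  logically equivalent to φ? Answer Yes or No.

Check the formula against φ row by row:
  X=0, Y=0, Z=0, W=0, V=0: formula gives 1, φ = 1 ✓
  X=0, Y=0, Z=0, W=0, V=1: formula gives 0, φ = 0 ✓
  X=0, Y=0, Z=0, W=1, V=0: formula gives 0, φ = 0 ✓
  X=0, Y=0, Z=0, W=1, V=1: formula gives 1, φ = 1 ✓
  … (the remaining 28 rows also agree.)
All 32 rows match — the expression computes φ exactly.

Yes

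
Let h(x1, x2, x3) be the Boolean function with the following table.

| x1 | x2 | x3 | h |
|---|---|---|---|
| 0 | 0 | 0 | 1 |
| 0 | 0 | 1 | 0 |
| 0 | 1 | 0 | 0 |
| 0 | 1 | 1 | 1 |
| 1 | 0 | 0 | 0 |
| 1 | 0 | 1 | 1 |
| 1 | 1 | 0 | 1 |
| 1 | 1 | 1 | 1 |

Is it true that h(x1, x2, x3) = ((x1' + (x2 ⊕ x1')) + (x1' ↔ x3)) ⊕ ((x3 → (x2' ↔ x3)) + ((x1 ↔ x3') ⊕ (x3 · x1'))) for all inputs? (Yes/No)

No

Test each input against both h and the formula:
  x1=0, x2=0, x3=0: formula gives 0, but h = 1 ✗
Row (0,0,0) is a counterexample, so the formula is not equivalent to h.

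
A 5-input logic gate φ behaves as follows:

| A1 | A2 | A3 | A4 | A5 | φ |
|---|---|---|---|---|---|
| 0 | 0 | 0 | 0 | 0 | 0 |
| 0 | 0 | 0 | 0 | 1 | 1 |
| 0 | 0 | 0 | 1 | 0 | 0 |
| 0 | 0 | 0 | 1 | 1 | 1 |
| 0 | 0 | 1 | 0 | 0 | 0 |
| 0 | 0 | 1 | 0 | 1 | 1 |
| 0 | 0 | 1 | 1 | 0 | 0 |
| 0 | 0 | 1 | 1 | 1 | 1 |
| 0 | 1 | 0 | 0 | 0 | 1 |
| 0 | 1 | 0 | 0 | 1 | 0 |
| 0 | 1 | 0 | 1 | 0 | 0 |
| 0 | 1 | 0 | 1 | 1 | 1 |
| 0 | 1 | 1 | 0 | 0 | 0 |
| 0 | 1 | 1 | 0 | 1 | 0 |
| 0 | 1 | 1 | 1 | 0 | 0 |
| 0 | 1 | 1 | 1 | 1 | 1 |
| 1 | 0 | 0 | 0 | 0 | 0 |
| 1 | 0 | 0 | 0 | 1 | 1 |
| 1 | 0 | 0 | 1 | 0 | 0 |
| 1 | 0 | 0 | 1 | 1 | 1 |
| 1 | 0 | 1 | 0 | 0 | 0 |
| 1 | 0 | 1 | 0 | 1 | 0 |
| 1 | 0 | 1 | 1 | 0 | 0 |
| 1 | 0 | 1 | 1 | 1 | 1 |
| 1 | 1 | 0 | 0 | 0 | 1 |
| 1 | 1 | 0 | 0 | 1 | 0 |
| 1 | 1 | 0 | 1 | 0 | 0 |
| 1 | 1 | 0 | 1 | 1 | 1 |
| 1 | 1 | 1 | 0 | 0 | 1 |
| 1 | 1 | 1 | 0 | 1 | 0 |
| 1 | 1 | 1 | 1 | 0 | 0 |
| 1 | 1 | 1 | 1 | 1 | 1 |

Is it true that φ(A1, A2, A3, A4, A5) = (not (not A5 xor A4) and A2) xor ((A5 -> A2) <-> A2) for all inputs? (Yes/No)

Evaluate (not (not A5 xor A4) and A2) xor ((A5 -> A2) <-> A2) on each row and compare to φ:
  A1=0, A2=0, A3=0, A4=0, A5=0: formula gives 0, φ = 0 ✓
  A1=0, A2=0, A3=0, A4=0, A5=1: formula gives 1, φ = 1 ✓
  A1=0, A2=0, A3=0, A4=1, A5=0: formula gives 0, φ = 0 ✓
  A1=0, A2=0, A3=0, A4=1, A5=1: formula gives 1, φ = 1 ✓
  …
  A1=0, A2=1, A3=1, A4=0, A5=0: formula gives 1, but φ = 0 ✗
A single disagreement suffices: at (0,1,1,0,0) they differ, so the formula does not compute φ.

No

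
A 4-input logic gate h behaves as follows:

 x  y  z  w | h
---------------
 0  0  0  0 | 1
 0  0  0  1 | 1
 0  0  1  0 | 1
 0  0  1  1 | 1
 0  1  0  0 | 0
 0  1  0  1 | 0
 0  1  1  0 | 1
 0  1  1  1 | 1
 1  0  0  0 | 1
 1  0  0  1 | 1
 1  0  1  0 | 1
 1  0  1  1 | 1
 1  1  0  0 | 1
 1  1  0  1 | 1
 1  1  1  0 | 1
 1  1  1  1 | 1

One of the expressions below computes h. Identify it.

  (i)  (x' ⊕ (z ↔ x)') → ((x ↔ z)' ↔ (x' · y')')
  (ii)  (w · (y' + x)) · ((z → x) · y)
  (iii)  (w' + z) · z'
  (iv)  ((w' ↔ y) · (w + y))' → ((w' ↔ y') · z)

i

(ii) fails at (0,0,0,0): the formula yields 0, h is 1.
(iii) fails at (0,0,0,1): the formula yields 0, h is 1.
(iv) fails at (0,0,0,0): the formula yields 0, h is 1.
That leaves (i). Evaluating it on every row reproduces the table of h exactly.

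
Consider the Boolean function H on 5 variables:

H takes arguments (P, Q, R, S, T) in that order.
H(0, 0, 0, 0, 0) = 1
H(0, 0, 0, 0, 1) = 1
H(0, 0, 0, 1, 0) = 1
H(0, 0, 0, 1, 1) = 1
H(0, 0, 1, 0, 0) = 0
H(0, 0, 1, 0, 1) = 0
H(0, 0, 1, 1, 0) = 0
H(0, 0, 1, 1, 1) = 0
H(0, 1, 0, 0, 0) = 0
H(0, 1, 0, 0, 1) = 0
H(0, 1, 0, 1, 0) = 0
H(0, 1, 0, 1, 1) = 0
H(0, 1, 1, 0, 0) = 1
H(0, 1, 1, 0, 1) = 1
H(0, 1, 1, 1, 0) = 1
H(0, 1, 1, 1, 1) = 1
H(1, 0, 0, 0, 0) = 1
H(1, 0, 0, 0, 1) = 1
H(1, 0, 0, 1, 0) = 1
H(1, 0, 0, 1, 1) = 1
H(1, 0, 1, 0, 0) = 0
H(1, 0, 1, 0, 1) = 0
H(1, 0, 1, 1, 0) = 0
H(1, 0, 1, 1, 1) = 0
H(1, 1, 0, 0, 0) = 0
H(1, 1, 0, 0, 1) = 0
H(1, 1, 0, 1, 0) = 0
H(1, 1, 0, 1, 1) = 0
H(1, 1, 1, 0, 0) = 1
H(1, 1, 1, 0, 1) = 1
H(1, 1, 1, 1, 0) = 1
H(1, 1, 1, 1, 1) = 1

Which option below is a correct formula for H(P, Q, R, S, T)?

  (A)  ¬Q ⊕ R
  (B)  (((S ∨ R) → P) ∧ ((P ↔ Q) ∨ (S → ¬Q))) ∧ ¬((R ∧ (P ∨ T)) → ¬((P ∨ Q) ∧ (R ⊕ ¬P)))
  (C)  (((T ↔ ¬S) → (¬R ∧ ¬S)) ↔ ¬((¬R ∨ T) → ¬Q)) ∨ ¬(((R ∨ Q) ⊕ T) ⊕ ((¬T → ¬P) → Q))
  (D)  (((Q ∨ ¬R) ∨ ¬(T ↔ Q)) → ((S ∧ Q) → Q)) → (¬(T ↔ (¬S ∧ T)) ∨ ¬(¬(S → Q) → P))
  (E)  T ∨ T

A

(B) disagrees with H on (0,0,0,0,0) (formula → 0, table → 1); rule it out.
(C) disagrees with H on (0,0,0,0,1) (formula → 0, table → 1); rule it out.
(D) disagrees with H on (0,0,0,0,0) (formula → 0, table → 1); rule it out.
(E) disagrees with H on (0,0,0,0,0) (formula → 0, table → 1); rule it out.
That leaves (A). Evaluating it on every row reproduces the table of H exactly.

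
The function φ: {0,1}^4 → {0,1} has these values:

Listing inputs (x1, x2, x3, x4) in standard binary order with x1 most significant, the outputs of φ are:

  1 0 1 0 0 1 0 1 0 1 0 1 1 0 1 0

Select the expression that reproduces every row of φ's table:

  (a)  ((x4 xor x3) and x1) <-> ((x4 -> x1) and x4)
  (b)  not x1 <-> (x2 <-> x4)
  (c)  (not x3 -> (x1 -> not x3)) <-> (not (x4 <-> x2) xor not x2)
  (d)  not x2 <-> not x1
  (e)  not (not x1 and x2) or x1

b

(a) fails at (0,0,0,1): the formula yields 1, φ is 0.
(c) fails at (0,1,0,0): the formula yields 1, φ is 0.
(d) fails at (0,0,0,1): the formula yields 1, φ is 0.
(e) fails at (0,0,0,1): the formula yields 1, φ is 0.
(b) is the remaining candidate, and it agrees with φ on all 16 inputs.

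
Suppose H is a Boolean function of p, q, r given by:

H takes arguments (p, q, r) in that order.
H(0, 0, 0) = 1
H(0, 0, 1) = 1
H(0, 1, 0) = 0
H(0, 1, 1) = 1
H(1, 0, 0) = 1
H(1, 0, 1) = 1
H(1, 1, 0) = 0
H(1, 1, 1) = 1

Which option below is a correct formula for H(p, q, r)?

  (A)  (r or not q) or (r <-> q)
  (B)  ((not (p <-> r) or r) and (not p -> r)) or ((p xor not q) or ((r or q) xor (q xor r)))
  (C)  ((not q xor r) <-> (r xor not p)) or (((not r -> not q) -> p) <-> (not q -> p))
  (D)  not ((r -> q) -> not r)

(B): at (1,1,0) it gives 1, but H = 0 — eliminated.
(C): at (0,1,0) it gives 1, but H = 0 — eliminated.
(D): at (0,0,0) it gives 0, but H = 1 — eliminated.
Only (A) survives; checking it on all 8 rows confirms it matches H.

A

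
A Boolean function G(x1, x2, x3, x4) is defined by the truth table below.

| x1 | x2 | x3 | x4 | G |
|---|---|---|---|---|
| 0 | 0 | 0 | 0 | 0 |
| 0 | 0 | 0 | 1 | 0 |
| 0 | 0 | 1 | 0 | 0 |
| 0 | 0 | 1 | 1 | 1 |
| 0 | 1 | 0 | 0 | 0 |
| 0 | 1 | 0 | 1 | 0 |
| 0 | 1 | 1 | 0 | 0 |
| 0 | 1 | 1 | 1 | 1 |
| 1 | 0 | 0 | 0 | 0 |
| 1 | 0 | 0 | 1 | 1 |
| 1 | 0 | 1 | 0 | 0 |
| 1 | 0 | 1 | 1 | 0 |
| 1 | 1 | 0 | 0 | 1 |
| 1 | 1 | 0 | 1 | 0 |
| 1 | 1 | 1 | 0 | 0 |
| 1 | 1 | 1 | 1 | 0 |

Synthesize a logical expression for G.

G(x1, x2, x3, x4) = (((((~x1 & ~x2) & x3) & x4) | (((~x1 & x2) & x3) & x4)) | (((x1 & ~x2) & ~x3) & x4)) | (((x1 & x2) & ~x3) & ~x4)

G=1 on 4 inputs: (0,0,1,1), (0,1,1,1), (1,0,0,1), (1,1,0,0). Reading each as a conjunction of literals (¬x1·¬x2·x3·x4, ¬x1·x2·x3·x4, x1·¬x2·¬x3·x4, x1·x2·¬x3·¬x4) and taking the OR gives the canonical DNF.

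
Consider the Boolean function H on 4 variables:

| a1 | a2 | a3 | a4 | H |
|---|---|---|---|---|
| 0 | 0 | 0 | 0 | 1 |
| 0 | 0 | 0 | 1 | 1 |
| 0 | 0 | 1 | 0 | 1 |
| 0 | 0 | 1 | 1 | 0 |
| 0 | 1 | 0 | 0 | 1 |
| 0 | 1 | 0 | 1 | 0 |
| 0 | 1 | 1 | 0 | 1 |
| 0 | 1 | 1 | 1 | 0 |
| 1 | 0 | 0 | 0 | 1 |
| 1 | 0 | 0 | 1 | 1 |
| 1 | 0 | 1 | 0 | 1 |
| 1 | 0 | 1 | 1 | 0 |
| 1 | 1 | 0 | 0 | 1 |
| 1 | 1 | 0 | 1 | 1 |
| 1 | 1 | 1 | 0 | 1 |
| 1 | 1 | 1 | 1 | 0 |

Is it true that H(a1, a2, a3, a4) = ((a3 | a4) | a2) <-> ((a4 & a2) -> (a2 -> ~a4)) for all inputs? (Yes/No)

Evaluate ((a3 | a4) | a2) <-> ((a4 & a2) -> (a2 -> ~a4)) on each row and compare to H:
  a1=0, a2=0, a3=0, a4=0: formula gives 0, but H = 1 ✗
A single disagreement suffices: at (0,0,0,0) they differ, so the formula does not compute H.

No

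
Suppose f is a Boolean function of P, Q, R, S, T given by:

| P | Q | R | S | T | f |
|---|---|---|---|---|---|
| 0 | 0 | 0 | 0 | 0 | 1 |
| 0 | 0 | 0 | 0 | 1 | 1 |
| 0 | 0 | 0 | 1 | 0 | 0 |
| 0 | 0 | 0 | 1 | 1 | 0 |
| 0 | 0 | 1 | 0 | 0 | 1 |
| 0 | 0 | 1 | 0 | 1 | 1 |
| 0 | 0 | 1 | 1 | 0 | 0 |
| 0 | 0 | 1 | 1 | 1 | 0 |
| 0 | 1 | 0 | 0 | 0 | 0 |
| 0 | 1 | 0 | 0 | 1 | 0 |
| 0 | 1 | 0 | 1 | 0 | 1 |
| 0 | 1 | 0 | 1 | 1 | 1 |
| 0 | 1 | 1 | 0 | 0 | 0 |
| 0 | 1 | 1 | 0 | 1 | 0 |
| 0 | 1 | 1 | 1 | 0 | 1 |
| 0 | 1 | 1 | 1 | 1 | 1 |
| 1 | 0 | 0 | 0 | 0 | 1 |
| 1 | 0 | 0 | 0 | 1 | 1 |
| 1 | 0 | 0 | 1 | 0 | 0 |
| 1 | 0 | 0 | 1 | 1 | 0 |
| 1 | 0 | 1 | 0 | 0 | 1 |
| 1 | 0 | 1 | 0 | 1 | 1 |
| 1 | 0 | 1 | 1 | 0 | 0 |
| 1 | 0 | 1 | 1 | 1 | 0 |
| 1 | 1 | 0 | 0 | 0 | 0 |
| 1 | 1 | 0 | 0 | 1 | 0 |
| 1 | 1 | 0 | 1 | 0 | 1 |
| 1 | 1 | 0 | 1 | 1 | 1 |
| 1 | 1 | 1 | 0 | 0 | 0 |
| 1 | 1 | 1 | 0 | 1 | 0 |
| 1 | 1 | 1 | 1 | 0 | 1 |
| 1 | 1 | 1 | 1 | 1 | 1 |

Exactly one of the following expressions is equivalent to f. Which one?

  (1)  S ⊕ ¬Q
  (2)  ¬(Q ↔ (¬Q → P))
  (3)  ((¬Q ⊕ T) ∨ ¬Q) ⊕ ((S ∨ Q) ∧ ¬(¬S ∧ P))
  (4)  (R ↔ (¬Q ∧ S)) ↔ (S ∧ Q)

1

(2): at (0,0,0,0,0) it gives 0, but f = 1 — eliminated.
(3): at (0,1,0,0,0) it gives 1, but f = 0 — eliminated.
(4): at (0,0,0,0,0) it gives 0, but f = 1 — eliminated.
Only (1) survives; checking it on all 32 rows confirms it matches f.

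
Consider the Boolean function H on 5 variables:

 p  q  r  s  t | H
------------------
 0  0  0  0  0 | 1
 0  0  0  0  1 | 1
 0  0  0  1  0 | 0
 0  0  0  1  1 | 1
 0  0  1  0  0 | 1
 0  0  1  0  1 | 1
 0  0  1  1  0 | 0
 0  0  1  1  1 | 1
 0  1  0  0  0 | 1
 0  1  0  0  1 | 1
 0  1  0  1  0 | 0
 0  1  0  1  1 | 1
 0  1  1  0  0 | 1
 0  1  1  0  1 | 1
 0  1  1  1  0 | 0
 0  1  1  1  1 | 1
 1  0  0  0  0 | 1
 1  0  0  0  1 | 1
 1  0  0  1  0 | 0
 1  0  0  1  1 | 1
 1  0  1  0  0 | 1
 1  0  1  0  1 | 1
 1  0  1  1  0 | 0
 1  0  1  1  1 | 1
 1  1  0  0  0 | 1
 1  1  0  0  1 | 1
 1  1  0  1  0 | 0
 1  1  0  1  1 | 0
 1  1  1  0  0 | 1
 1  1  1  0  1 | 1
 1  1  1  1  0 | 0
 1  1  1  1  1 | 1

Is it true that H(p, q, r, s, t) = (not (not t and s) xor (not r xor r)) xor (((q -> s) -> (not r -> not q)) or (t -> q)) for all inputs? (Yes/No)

Check the formula against H row by row:
  p=0, q=0, r=0, s=0, t=0: formula gives 1, H = 1 ✓
  p=0, q=0, r=0, s=0, t=1: formula gives 1, H = 1 ✓
  p=0, q=0, r=0, s=1, t=0: formula gives 0, H = 0 ✓
  p=0, q=0, r=0, s=1, t=1: formula gives 1, H = 1 ✓
  …
  p=1, q=1, r=0, s=1, t=1: formula gives 1, but H = 0 ✗
Since they disagree at (1,1,0,1,1), the expression is not a correct formula for H.

No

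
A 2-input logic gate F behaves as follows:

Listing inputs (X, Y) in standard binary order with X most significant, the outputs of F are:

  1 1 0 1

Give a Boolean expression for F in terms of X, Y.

This is X → Y (false only at 1,0).

F(X, Y) = X → Y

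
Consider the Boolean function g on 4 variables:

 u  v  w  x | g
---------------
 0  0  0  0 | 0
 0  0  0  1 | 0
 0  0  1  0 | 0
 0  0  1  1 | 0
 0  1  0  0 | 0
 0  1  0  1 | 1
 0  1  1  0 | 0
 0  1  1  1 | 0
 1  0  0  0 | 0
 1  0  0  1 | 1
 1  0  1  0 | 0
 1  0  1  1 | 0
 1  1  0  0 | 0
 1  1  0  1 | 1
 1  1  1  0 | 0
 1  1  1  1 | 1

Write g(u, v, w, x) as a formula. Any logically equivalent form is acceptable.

g(u, v, w, x) = (((((u' · v) · w') · x) + (((u · v') · w') · x)) + (((u · v) · w') · x)) + (((u · v) · w) · x)

The 1-rows are (0,1,0,1), (1,0,0,1), (1,1,0,1), (1,1,1,1). Each contributes one minterm — ¬u·v·¬w·x; u·¬v·¬w·x; u·v·¬w·x; u·v·w·x — and their disjunction is a sum-of-products form of g.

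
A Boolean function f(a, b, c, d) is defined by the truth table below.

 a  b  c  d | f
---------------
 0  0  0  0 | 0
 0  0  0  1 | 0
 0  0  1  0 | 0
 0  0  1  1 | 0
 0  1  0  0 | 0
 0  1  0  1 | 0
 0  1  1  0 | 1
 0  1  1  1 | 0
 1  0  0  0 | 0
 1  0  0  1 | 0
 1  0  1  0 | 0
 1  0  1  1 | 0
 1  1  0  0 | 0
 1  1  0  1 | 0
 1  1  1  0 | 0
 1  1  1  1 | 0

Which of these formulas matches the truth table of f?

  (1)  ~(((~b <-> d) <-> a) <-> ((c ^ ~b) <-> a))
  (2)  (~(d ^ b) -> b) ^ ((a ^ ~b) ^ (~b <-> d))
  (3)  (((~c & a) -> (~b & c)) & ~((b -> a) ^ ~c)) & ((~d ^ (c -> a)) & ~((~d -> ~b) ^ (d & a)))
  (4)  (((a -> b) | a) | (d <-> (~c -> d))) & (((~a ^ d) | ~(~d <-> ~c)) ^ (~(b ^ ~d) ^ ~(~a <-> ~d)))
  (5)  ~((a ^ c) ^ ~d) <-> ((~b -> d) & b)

(1): at (0,0,0,0) it gives 1, but f = 0 — eliminated.
(2): at (0,0,0,0) it gives 1, but f = 0 — eliminated.
(4): at (0,0,0,0) it gives 1, but f = 0 — eliminated.
(5): at (0,0,0,0) it gives 1, but f = 0 — eliminated.
(3) is the remaining candidate, and it agrees with f on all 16 inputs.

3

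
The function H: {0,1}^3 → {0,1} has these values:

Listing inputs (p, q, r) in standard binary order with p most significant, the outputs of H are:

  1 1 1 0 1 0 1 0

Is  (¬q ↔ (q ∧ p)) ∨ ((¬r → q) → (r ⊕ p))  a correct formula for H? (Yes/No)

No

Check the formula against H row by row:
  p=0, q=0, r=0: formula gives 1, H = 1 ✓
  p=0, q=0, r=1: formula gives 1, H = 1 ✓
  p=0, q=1, r=0: formula gives 1, H = 1 ✓
  p=0, q=1, r=1: formula gives 1, but H = 0 ✗
Row (0,1,1) is a counterexample, so the formula is not equivalent to H.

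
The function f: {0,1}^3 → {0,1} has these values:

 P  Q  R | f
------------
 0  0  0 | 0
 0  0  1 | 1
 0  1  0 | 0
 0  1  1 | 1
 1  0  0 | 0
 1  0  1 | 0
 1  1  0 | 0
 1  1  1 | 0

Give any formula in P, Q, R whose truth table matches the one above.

f(P, Q, R) = ((P' · Q') · R) + ((P' · Q) · R)

The 1-rows are (0,0,1), (0,1,1). Each contributes one minterm — ¬P·¬Q·R; ¬P·Q·R — and their disjunction is a sum-of-products form of f.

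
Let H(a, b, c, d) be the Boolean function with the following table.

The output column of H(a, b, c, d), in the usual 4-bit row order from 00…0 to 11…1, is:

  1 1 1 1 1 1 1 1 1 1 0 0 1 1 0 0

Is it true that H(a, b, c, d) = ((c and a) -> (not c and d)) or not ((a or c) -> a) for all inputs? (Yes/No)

Yes

Check the formula against H row by row:
  a=0, b=0, c=0, d=0: formula gives 1, H = 1 ✓
  a=0, b=0, c=0, d=1: formula gives 1, H = 1 ✓
  a=0, b=0, c=1, d=0: formula gives 1, H = 1 ✓
  a=0, b=0, c=1, d=1: formula gives 1, H = 1 ✓
  …and likewise for the remaining 12 rows.
Every row agrees, so the formula is equivalent.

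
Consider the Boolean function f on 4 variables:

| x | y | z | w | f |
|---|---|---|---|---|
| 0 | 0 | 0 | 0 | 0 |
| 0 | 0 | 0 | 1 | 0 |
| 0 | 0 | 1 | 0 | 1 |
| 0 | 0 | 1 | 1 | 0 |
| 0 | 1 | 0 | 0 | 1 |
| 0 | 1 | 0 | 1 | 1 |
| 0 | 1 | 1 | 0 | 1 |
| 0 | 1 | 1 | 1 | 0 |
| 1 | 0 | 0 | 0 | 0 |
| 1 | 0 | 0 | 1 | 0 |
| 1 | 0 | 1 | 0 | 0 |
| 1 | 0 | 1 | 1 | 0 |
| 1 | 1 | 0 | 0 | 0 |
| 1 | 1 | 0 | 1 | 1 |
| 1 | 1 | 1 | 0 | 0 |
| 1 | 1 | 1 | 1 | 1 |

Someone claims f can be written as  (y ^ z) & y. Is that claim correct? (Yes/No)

No

Check the formula against f row by row:
  x=0, y=0, z=0, w=0: formula gives 0, f = 0 ✓
  x=0, y=0, z=0, w=1: formula gives 0, f = 0 ✓
  x=0, y=0, z=1, w=0: formula gives 0, but f = 1 ✗
Since they disagree at (0,0,1,0), the expression is not a correct formula for f.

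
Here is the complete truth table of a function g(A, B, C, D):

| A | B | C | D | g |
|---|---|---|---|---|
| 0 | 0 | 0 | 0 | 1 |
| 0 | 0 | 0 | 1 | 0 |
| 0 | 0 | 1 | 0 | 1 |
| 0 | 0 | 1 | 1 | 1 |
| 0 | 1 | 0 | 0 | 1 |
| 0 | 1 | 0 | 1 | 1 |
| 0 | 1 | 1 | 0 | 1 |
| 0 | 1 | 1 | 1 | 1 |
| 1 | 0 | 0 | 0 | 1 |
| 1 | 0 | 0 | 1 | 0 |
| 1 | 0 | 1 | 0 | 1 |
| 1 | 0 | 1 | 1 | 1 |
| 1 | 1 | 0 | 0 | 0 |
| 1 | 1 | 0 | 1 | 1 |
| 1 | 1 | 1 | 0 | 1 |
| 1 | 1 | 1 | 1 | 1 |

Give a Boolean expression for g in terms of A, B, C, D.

g(A, B, C, D) = NOT (((((NOT A AND NOT B) AND NOT C) AND D) OR (((A AND NOT B) AND NOT C) AND D)) OR (((A AND B) AND NOT C) AND NOT D))

There are just 3 zero rows: (0,0,0,1), (1,0,0,1), (1,1,0,0). Their minterms are ¬A·¬B·¬C·D, A·¬B·¬C·D, A·B·¬C·¬D; the OR of those covers precisely the 0-outputs, and negating it yields g.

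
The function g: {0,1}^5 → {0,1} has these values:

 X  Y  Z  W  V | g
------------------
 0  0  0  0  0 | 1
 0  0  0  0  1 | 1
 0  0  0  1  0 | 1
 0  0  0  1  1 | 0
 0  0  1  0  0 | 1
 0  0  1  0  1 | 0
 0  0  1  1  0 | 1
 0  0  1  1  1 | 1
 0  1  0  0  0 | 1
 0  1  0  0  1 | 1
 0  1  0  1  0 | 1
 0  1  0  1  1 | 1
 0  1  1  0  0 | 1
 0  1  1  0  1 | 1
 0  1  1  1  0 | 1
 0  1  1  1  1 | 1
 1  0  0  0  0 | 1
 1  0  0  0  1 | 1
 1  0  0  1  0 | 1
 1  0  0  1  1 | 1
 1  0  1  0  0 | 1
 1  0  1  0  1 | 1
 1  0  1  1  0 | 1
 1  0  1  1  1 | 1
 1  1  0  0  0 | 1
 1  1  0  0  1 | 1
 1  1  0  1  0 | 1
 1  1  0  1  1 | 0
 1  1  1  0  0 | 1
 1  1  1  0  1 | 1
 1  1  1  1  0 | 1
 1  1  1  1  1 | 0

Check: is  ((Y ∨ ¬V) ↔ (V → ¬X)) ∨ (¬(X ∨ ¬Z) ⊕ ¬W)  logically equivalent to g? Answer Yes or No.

Yes

Evaluate ((Y ∨ ¬V) ↔ (V → ¬X)) ∨ (¬(X ∨ ¬Z) ⊕ ¬W) on each row and compare to g:
  X=0, Y=0, Z=0, W=0, V=0: formula gives 1, g = 1 ✓
  X=0, Y=0, Z=0, W=0, V=1: formula gives 1, g = 1 ✓
  X=0, Y=0, Z=0, W=1, V=0: formula gives 1, g = 1 ✓
  X=0, Y=0, Z=0, W=1, V=1: formula gives 0, g = 0 ✓
  … (the remaining 28 rows also agree.)
All 32 rows match — the expression computes g exactly.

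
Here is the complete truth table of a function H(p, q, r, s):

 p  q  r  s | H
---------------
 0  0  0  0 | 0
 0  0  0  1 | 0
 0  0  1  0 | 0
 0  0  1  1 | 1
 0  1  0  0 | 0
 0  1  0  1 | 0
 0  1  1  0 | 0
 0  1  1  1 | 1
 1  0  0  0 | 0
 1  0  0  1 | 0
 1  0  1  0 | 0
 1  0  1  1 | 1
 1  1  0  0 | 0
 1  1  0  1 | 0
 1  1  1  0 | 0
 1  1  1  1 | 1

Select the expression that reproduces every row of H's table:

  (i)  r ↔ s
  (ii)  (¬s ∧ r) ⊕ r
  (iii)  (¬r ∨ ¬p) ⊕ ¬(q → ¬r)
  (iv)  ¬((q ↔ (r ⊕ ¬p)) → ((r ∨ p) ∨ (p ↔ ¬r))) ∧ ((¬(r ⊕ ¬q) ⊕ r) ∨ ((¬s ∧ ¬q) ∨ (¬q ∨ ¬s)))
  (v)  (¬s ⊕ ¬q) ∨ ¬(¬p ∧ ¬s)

(i) disagrees with H on (0,0,0,0) (formula → 1, table → 0); rule it out.
(iii) disagrees with H on (0,0,0,0) (formula → 1, table → 0); rule it out.
(iv) disagrees with H on (0,0,1,1) (formula → 0, table → 1); rule it out.
(v) disagrees with H on (0,0,0,1) (formula → 1, table → 0); rule it out.
Only (ii) survives; checking it on all 16 rows confirms it matches H.

ii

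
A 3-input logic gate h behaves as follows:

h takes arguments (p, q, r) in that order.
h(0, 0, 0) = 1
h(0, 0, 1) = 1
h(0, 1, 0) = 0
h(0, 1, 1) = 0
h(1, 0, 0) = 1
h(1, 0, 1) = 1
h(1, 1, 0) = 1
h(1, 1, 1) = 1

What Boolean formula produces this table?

h is 0 on only 2 rows — (0,1,0), (0,1,1). Writing each as a minterm (¬p·q·¬r, ¬p·q·r) and OR-ing them characterizes exactly where h=0, so h is the negation of that disjunction.

h(p, q, r) = ~(((~p & q) & ~r) | ((~p & q) & r))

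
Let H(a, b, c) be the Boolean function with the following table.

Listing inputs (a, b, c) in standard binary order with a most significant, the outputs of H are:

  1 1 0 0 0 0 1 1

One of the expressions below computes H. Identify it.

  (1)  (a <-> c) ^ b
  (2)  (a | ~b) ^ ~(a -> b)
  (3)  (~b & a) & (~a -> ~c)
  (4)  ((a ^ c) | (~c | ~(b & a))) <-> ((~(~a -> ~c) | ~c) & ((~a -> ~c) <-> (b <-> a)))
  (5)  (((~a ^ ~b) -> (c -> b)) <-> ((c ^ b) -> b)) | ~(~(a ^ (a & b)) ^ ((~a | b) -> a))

(1) disagrees with H on (0,0,1) (formula → 0, table → 1); rule it out.
(3) disagrees with H on (0,0,0) (formula → 0, table → 1); rule it out.
(4) disagrees with H on (0,0,1) (formula → 0, table → 1); rule it out.
(5) disagrees with H on (0,0,1) (formula → 0, table → 1); rule it out.
(2) is the remaining candidate, and it agrees with H on all 8 inputs.

2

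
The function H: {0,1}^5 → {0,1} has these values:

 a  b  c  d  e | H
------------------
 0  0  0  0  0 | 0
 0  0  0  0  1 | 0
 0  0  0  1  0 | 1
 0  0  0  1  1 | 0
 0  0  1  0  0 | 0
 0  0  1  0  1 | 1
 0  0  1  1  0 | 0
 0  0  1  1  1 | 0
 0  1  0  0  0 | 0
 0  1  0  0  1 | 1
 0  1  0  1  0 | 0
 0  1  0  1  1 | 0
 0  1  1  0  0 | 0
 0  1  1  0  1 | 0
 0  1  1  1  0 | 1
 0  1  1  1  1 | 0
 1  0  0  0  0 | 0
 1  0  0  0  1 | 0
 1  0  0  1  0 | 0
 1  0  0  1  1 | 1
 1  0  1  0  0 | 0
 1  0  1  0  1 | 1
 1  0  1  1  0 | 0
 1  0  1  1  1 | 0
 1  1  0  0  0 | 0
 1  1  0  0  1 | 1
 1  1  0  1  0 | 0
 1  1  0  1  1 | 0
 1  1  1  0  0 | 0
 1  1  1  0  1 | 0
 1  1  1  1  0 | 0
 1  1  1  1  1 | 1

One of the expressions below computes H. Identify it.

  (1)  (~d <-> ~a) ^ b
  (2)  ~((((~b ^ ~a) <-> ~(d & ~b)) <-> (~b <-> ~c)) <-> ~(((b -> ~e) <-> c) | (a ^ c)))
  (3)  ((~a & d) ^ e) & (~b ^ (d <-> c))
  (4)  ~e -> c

(1): at (0,0,0,0,0) it gives 1, but H = 0 — eliminated.
(2): at (0,0,0,0,0) it gives 1, but H = 0 — eliminated.
(4): at (0,0,0,0,1) it gives 1, but H = 0 — eliminated.
(3) is the remaining candidate, and it agrees with H on all 32 inputs.

3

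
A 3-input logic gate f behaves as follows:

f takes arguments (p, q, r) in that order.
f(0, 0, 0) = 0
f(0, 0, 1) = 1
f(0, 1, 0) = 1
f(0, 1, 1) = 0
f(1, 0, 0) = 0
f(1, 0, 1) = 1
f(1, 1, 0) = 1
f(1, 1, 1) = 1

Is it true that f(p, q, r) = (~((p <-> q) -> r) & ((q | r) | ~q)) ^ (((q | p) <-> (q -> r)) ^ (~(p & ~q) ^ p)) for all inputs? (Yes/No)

No

Test each input against both f and the formula:
  p=0, q=0, r=0: formula gives 0, f = 0 ✓
  p=0, q=0, r=1: formula gives 1, f = 1 ✓
  p=0, q=1, r=0: formula gives 1, f = 1 ✓
  p=0, q=1, r=1: formula gives 0, f = 0 ✓
  p=1, q=0, r=0: formula gives 0, f = 0 ✓
  p=1, q=0, r=1: formula gives 0, but f = 1 ✗
Since they disagree at (1,0,1), the expression is not a correct formula for f.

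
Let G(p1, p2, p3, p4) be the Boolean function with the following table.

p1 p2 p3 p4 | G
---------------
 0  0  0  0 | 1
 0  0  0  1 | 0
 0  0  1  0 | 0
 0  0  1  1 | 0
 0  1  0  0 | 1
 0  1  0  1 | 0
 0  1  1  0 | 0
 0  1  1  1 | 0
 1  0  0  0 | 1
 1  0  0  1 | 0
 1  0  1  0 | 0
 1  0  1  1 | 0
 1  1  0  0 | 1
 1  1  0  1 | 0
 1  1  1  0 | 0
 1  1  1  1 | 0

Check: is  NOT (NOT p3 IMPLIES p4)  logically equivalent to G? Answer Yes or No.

Yes

Test each input against both G and the formula:
  p1=0, p2=0, p3=0, p4=0: formula gives 1, G = 1 ✓
  p1=0, p2=0, p3=0, p4=1: formula gives 0, G = 0 ✓
  p1=0, p2=0, p3=1, p4=0: formula gives 0, G = 0 ✓
  p1=0, p2=0, p3=1, p4=1: formula gives 0, G = 0 ✓
  …and likewise for the remaining 12 rows.
No disagreement on any input; they are logically equivalent.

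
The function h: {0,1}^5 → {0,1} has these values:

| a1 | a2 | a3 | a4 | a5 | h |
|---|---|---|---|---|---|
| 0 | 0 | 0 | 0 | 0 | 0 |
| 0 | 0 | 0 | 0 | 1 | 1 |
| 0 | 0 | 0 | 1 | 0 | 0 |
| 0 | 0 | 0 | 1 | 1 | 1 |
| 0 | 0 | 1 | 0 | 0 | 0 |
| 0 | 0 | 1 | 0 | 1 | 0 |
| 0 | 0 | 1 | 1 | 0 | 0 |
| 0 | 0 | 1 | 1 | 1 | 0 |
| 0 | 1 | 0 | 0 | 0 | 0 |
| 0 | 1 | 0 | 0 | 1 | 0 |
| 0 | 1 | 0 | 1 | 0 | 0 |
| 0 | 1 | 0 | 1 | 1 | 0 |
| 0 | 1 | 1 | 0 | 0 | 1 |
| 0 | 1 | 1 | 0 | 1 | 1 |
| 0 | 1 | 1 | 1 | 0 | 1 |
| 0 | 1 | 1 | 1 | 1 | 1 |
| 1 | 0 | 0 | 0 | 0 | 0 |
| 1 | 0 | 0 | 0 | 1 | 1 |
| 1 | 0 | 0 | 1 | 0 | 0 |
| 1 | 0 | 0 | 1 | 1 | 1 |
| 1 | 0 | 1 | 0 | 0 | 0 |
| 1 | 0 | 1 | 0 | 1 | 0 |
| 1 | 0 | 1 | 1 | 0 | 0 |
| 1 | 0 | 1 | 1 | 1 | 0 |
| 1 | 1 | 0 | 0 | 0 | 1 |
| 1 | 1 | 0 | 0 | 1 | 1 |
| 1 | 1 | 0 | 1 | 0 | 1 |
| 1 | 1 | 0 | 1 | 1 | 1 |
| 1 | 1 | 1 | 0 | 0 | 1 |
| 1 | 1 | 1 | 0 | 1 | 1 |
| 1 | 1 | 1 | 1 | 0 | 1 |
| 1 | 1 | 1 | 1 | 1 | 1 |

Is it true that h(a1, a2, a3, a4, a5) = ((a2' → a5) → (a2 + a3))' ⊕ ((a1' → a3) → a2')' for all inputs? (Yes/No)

Yes

Test each input against both h and the formula:
  a1=0, a2=0, a3=0, a4=0, a5=0: formula gives 0, h = 0 ✓
  a1=0, a2=0, a3=0, a4=0, a5=1: formula gives 1, h = 1 ✓
  a1=0, a2=0, a3=0, a4=1, a5=0: formula gives 0, h = 0 ✓
  a1=0, a2=0, a3=0, a4=1, a5=1: formula gives 1, h = 1 ✓
  …and likewise for the remaining 28 rows.
All 32 rows match — the expression computes h exactly.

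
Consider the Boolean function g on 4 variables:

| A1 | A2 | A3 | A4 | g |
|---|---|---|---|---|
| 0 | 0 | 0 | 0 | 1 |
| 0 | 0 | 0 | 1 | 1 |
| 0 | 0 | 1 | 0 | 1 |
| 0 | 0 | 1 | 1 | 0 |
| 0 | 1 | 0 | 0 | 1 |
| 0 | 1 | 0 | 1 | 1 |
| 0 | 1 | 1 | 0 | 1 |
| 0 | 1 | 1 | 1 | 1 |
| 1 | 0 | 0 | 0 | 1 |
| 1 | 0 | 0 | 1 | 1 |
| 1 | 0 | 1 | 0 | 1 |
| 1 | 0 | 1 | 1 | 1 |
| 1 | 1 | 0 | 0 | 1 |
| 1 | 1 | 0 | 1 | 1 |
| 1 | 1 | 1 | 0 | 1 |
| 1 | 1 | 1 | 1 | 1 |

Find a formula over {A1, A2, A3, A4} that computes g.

g is 0 on exactly one input, (0,0,1,1), whose minterm is ¬A1·¬A2·A3·A4. So g is the negation of that single conjunction.

g(A1, A2, A3, A4) = NOT (((NOT A1 AND NOT A2) AND A3) AND A4)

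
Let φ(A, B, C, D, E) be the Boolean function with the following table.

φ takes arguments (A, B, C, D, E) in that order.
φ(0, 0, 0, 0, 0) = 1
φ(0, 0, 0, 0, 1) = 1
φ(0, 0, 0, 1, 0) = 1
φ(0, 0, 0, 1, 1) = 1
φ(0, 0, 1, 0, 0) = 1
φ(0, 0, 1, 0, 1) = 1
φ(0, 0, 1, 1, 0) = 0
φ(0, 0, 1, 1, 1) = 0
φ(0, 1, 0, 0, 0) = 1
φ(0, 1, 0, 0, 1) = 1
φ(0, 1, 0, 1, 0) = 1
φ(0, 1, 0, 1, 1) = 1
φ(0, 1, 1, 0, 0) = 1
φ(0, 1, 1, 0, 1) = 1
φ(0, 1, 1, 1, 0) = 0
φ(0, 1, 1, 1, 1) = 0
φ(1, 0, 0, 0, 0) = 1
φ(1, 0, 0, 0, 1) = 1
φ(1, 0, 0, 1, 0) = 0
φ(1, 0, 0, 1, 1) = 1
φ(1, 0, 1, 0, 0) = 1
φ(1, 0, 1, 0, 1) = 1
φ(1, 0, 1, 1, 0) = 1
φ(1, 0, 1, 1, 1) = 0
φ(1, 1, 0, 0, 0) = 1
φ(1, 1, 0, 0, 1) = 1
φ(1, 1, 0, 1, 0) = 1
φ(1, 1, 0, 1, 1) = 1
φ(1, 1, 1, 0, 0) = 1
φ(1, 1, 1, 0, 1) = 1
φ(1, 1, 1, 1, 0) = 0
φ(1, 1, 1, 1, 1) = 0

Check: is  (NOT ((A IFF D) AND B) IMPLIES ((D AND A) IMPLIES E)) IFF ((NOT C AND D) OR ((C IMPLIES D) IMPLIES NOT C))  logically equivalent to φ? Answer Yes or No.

Check the formula against φ row by row:
  A=0, B=0, C=0, D=0, E=0: formula gives 1, φ = 1 ✓
  A=0, B=0, C=0, D=0, E=1: formula gives 1, φ = 1 ✓
  A=0, B=0, C=0, D=1, E=0: formula gives 1, φ = 1 ✓
  A=0, B=0, C=0, D=1, E=1: formula gives 1, φ = 1 ✓
  …and likewise for the remaining 28 rows.
All 32 rows match — the expression computes φ exactly.

Yes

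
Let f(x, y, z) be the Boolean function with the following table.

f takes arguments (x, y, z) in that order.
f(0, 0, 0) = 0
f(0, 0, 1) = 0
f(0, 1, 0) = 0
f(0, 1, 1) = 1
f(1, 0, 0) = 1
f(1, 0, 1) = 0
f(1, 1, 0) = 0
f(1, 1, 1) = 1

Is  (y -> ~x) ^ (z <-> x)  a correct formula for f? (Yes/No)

No

Check the formula against f row by row:
  x=0, y=0, z=0: formula gives 0, f = 0 ✓
  x=0, y=0, z=1: formula gives 1, but f = 0 ✗
A single disagreement suffices: at (0,0,1) they differ, so the formula does not compute f.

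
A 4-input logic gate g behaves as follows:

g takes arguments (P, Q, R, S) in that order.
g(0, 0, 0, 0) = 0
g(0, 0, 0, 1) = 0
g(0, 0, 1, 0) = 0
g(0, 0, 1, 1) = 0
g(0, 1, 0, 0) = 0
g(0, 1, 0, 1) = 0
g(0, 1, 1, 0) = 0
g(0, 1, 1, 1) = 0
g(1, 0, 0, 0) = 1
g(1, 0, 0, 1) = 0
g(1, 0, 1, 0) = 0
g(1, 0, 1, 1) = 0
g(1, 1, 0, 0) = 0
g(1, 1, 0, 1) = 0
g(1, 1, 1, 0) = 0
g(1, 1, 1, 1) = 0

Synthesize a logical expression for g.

g(P, Q, R, S) = ((P and not Q) and not R) and not S

g is 1 on exactly one input, (1,0,0,0), whose minterm is P·¬Q·¬R·¬S. So g is just that conjunction.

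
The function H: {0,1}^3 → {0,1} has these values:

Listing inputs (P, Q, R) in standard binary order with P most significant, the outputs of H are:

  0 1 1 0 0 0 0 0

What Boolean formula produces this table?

H(P, Q, R) = ((¬P ∧ ¬Q) ∧ R) ∨ ((¬P ∧ Q) ∧ ¬R)

Collect the rows where H=1 — (0,0,1), (0,1,0) — and write one minterm per row: ¬P·¬Q·R, ¬P·Q·¬R. Their union (logical OR) reproduces the table exactly.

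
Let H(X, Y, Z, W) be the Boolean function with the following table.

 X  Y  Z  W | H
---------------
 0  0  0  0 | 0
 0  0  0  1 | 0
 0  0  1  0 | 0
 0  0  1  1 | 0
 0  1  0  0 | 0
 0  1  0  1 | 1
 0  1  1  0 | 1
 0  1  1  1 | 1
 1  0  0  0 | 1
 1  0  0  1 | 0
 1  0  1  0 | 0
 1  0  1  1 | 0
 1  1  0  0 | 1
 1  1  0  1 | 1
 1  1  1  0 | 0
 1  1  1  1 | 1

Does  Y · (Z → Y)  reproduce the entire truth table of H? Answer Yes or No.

Check the formula against H row by row:
  X=0, Y=0, Z=0, W=0: formula gives 0, H = 0 ✓
  X=0, Y=0, Z=0, W=1: formula gives 0, H = 0 ✓
  X=0, Y=0, Z=1, W=0: formula gives 0, H = 0 ✓
  X=0, Y=0, Z=1, W=1: formula gives 0, H = 0 ✓
  X=0, Y=1, Z=0, W=0: formula gives 1, but H = 0 ✗
Row (0,1,0,0) is a counterexample, so the formula is not equivalent to H.

No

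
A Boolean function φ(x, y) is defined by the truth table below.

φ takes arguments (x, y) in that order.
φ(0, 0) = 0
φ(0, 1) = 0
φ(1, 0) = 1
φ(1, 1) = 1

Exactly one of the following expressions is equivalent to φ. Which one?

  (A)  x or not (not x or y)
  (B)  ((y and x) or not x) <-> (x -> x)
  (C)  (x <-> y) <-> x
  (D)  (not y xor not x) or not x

(B) disagrees with φ on (0,0) (formula → 1, table → 0); rule it out.
(C) disagrees with φ on (0,1) (formula → 1, table → 0); rule it out.
(D) disagrees with φ on (0,0) (formula → 1, table → 0); rule it out.
(A) is the remaining candidate, and it agrees with φ on all 4 inputs.

A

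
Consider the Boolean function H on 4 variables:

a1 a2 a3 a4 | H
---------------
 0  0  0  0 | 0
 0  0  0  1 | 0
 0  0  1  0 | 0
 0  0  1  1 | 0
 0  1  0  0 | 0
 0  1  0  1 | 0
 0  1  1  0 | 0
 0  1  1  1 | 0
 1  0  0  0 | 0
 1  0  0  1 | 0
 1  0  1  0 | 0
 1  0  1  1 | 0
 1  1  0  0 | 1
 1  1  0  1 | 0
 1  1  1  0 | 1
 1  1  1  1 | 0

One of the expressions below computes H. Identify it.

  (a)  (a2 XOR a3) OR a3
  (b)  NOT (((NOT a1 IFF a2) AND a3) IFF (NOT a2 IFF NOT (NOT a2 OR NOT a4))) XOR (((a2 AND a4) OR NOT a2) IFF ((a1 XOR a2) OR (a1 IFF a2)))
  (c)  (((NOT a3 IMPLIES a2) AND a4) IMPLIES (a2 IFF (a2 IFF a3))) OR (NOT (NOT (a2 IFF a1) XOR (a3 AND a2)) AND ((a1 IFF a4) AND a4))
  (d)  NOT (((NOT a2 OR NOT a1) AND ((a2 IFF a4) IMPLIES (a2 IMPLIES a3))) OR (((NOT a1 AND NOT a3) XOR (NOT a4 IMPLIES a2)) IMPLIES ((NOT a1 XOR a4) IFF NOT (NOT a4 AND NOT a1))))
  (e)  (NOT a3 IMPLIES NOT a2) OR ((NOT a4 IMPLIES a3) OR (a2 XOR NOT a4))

(a) disagrees with H on (0,0,1,0) (formula → 1, table → 0); rule it out.
(b) disagrees with H on (0,0,0,0) (formula → 1, table → 0); rule it out.
(c) disagrees with H on (0,0,0,0) (formula → 1, table → 0); rule it out.
(e) disagrees with H on (0,0,0,0) (formula → 1, table → 0); rule it out.
(d) is the remaining candidate, and it agrees with H on all 16 inputs.

d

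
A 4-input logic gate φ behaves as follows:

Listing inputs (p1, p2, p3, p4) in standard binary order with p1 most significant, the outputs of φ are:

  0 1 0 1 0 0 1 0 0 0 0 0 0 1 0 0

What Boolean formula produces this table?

φ=1 on 4 inputs: (0,0,0,1), (0,0,1,1), (0,1,1,0), (1,1,0,1). Reading each as a conjunction of literals (¬p1·¬p2·¬p3·p4, ¬p1·¬p2·p3·p4, ¬p1·p2·p3·¬p4, p1·p2·¬p3·p4) and taking the OR gives the canonical DNF.

φ(p1, p2, p3, p4) = (((((not p1 and not p2) and not p3) and p4) or (((not p1 and not p2) and p3) and p4)) or (((not p1 and p2) and p3) and not p4)) or (((p1 and p2) and not p3) and p4)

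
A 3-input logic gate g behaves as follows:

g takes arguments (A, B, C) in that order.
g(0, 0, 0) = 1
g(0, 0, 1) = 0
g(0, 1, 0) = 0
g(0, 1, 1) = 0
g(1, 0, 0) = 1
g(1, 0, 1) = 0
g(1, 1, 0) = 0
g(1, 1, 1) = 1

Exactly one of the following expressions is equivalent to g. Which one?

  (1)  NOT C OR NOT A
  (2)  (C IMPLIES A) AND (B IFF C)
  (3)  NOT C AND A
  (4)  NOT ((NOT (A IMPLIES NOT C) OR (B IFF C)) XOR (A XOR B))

(1): at (0,0,1) it gives 1, but g = 0 — eliminated.
(3): at (0,0,0) it gives 0, but g = 1 — eliminated.
(4): at (0,0,0) it gives 0, but g = 1 — eliminated.
(2) is the remaining candidate, and it agrees with g on all 8 inputs.

2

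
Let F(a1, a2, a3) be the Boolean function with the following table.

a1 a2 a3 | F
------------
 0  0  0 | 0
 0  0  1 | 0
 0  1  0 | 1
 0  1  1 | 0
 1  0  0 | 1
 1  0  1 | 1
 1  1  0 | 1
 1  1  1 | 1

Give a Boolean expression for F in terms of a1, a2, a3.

F(a1, a2, a3) = ((((a1' · a2') · a3') + ((a1' · a2') · a3)) + ((a1' · a2) · a3))'

There are just 3 zero rows: (0,0,0), (0,0,1), (0,1,1). Their minterms are ¬a1·¬a2·¬a3, ¬a1·¬a2·a3, ¬a1·a2·a3; the OR of those covers precisely the 0-outputs, and negating it yields F.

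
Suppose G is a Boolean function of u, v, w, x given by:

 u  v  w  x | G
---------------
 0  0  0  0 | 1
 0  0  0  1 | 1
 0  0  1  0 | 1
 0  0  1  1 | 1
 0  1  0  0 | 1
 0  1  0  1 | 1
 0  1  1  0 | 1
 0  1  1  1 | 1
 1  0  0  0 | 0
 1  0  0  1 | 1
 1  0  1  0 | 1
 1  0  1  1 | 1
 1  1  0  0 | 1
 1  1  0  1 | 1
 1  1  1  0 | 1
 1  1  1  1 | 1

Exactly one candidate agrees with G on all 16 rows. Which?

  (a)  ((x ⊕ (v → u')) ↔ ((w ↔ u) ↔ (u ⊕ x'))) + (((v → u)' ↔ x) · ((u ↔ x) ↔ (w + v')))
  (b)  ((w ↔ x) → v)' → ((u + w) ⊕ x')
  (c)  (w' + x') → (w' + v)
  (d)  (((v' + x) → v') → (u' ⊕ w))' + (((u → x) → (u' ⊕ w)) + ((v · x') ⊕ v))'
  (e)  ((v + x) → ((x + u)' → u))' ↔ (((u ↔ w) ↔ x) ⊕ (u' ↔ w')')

b

(a): at (0,0,1,1) it gives 0, but G = 1 — eliminated.
(c): at (0,0,1,0) it gives 0, but G = 1 — eliminated.
(d): at (0,0,0,0) it gives 0, but G = 1 — eliminated.
(e): at (0,0,0,1) it gives 0, but G = 1 — eliminated.
That leaves (b). Evaluating it on every row reproduces the table of G exactly.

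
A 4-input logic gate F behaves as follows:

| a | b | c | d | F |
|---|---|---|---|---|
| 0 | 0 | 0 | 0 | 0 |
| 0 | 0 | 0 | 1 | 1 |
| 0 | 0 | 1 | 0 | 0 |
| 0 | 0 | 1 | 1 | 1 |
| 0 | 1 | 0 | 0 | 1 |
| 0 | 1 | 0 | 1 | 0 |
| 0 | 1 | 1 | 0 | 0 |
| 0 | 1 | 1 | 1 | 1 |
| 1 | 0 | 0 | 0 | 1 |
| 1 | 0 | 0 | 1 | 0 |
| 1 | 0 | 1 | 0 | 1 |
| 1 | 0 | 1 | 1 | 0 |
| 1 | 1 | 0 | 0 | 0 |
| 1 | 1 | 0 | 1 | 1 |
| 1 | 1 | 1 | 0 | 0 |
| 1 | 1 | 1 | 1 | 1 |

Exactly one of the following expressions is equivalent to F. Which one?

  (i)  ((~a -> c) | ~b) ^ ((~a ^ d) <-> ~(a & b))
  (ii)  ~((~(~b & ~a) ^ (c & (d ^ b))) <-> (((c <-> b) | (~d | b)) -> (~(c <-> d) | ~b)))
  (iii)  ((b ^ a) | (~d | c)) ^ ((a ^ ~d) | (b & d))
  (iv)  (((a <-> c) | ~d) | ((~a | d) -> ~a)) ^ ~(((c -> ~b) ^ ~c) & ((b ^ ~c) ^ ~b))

(ii): at (0,0,0,0) it gives 1, but F = 0 — eliminated.
(iii): at (0,0,0,1) it gives 0, but F = 1 — eliminated.
(iv): at (0,0,0,1) it gives 0, but F = 1 — eliminated.
(i) is the remaining candidate, and it agrees with F on all 16 inputs.

i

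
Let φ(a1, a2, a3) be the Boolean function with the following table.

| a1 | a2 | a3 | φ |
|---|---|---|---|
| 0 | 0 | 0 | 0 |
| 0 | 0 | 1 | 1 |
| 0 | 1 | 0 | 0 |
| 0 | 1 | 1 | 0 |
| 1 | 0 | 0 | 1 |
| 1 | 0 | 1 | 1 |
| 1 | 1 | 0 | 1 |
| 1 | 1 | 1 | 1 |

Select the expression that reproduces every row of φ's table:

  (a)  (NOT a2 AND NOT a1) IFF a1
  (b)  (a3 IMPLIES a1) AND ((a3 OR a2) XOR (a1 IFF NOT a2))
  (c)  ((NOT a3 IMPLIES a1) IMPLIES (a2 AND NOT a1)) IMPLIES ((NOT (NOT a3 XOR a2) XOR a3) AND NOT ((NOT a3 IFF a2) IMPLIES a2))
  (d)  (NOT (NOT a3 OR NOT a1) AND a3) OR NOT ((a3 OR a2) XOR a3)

(a): at (0,0,1) it gives 0, but φ = 1 — eliminated.
(b): at (0,0,1) it gives 0, but φ = 1 — eliminated.
(d): at (0,0,0) it gives 1, but φ = 0 — eliminated.
Only (c) survives; checking it on all 8 rows confirms it matches φ.

c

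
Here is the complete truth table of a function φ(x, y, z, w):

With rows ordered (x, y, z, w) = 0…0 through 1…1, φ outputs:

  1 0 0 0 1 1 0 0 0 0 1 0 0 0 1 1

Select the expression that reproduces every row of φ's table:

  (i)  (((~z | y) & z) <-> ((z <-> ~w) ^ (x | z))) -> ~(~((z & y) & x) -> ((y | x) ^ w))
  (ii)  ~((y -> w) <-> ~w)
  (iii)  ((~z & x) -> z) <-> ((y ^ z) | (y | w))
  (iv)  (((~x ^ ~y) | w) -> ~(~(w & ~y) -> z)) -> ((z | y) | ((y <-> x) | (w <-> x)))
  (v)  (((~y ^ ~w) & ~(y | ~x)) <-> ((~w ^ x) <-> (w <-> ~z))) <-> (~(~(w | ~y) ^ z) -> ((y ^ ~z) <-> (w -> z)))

v

(i) fails at (0,0,0,1): the formula yields 1, φ is 0.
(ii) fails at (0,0,0,0): the formula yields 0, φ is 1.
(iii) fails at (0,0,0,0): the formula yields 0, φ is 1.
(iv) fails at (0,0,0,1): the formula yields 1, φ is 0.
That leaves (v). Evaluating it on every row reproduces the table of φ exactly.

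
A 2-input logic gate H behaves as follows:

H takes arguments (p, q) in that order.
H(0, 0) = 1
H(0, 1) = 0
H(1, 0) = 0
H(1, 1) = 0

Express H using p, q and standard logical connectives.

H(p, q) = ~(p | q)

The output is 1 only when every input is 0 — NOR of all inputs.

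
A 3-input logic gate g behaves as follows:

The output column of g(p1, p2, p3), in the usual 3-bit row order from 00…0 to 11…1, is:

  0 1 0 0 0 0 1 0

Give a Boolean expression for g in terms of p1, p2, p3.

g(p1, p2, p3) = ((NOT p1 AND NOT p2) AND p3) OR ((p1 AND p2) AND NOT p3)

Collect the rows where g=1 — (0,0,1), (1,1,0) — and write one minterm per row: ¬p1·¬p2·p3, p1·p2·¬p3. Their union (logical OR) reproduces the table exactly.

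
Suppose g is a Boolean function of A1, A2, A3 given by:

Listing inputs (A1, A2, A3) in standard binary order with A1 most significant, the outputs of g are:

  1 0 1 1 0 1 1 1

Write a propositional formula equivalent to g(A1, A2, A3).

g(A1, A2, A3) = (((A1' · A2') · A3) + ((A1 · A2') · A3'))'

g is 0 on only 2 rows — (0,0,1), (1,0,0). Writing each as a minterm (¬A1·¬A2·A3, A1·¬A2·¬A3) and OR-ing them characterizes exactly where g=0, so g is the negation of that disjunction.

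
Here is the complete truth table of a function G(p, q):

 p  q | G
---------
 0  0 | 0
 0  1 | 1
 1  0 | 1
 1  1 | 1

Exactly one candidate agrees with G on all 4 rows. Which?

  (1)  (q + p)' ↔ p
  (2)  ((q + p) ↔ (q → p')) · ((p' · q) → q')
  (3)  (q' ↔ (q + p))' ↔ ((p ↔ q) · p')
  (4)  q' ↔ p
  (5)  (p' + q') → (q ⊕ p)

(1): at (1,0) it gives 0, but G = 1 — eliminated.
(2): at (0,1) it gives 0, but G = 1 — eliminated.
(3): at (0,0) it gives 1, but G = 0 — eliminated.
(4): at (1,1) it gives 0, but G = 1 — eliminated.
(5) is the remaining candidate, and it agrees with G on all 4 inputs.

5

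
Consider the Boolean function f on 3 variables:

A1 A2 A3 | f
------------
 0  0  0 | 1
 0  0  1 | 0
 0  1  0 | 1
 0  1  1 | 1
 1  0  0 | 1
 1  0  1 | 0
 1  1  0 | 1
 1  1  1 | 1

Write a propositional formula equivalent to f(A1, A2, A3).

f(A1, A2, A3) = NOT (((NOT A1 AND NOT A2) AND A3) OR ((A1 AND NOT A2) AND A3))

The 0-rows are (0,0,1), (1,0,1). Take each as a conjunction (¬A1·¬A2·A3, A1·¬A2·A3), form their disjunction, and complement — that gives a formula that is 1 everywhere f is.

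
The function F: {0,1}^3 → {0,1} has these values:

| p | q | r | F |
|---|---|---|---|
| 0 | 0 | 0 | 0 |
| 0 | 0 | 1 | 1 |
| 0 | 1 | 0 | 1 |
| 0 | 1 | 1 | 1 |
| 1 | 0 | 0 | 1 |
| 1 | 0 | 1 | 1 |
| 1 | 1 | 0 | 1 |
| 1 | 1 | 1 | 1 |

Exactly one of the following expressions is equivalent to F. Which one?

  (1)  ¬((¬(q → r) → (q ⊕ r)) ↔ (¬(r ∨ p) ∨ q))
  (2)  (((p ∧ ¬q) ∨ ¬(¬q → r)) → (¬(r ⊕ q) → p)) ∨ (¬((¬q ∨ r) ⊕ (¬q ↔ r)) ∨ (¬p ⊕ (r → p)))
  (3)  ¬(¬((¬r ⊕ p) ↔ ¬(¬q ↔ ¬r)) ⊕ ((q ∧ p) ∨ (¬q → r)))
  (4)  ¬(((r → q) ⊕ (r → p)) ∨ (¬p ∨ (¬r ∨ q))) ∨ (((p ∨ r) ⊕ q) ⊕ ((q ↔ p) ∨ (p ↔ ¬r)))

2

(1): at (0,1,0) it gives 0, but F = 1 — eliminated.
(3): at (0,1,0) it gives 0, but F = 1 — eliminated.
(4): at (0,0,0) it gives 1, but F = 0 — eliminated.
(2) is the remaining candidate, and it agrees with F on all 8 inputs.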